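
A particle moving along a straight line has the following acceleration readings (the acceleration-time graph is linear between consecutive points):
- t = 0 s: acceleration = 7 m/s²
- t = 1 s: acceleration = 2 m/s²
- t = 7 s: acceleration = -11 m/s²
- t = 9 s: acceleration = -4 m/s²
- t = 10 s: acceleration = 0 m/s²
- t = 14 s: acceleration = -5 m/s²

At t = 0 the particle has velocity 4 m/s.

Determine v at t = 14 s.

Δv equals the area under the a-t graph; then v = v₀ + Δv.
0–1 s: ½(7 + 2)(1) = 4.5 m/s
1–7 s: ½(2 + -11)(6) = -27 m/s
7–9 s: ½(-11 + -4)(2) = -15 m/s
9–10 s: ½(-4 + 0)(1) = -2 m/s
10–14 s: ½(0 + -5)(4) = -10 m/s
Δv = -49.5 m/s, so v(14) = 4 + (-49.5) = -45.5 m/s.

-45.5 m/s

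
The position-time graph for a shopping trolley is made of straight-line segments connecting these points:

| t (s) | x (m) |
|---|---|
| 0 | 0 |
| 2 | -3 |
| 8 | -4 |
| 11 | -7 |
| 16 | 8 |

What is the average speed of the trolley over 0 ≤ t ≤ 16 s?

Average speed = (total path length)/(elapsed time); on a piecewise-linear x-t graph the path length is Σ|Δx|.
0–2 s: |Δx| = |-3 − 0| = 3 m
2–8 s: |Δx| = |-4 − -3| = 1 m
8–11 s: |Δx| = |-7 − -4| = 3 m
11–16 s: |Δx| = |8 − -7| = 15 m
Total path = 22 m; average speed = 22/16 = 1.375 m/s.

1.375 m/s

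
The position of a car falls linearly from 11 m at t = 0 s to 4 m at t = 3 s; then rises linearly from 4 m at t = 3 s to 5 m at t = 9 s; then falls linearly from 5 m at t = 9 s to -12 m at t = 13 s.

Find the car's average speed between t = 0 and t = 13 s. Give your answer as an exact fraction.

25/13 m/s

Average speed = (total path length)/(elapsed time); on a piecewise-linear x-t graph the path length is Σ|Δx|.
0–3 s: |Δx| = |4 − 11| = 7 m
3–9 s: |Δx| = |5 − 4| = 1 m
9–13 s: |Δx| = |-12 − 5| = 17 m
Total path = 25 m; average speed = 25/13 = 25/13 m/s.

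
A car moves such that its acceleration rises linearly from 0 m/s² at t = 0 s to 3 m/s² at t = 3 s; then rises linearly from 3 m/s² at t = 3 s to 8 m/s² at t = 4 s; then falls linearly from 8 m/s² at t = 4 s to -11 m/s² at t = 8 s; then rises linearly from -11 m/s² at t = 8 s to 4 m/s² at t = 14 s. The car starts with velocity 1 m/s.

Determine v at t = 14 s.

-16 m/s

Δv equals the area under the a-t graph; then v = v₀ + Δv.
0–3 s: ½(0 + 3)(3) = 4.5 m/s
3–4 s: ½(3 + 8)(1) = 5.5 m/s
4–8 s: ½(8 + -11)(4) = -6 m/s
8–14 s: ½(-11 + 4)(6) = -21 m/s
Δv = -17 m/s, so v(14) = 1 + (-17) = -16 m/s.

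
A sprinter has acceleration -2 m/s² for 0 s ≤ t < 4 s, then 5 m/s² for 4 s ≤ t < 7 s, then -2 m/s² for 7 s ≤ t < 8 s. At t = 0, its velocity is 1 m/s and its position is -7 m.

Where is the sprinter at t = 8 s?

-10.5 m

On each constant-a segment, Δv = aΔt and Δx = v₀Δt + ½aΔt²; chain segment to segment.
0–4 s: v starts 1 m/s; Δx = 1·4 + ½·-2·4² = -12 m; v ends -7 m/s.
4–7 s: v starts -7 m/s; Δx = -7·3 + ½·5·3² = 1.5 m; v ends 8 m/s.
7–8 s: v starts 8 m/s; Δx = 8·1 + ½·-2·1² = 7 m; v ends 6 m/s.
x(8) = -7 + Σ Δx = -10.5 m.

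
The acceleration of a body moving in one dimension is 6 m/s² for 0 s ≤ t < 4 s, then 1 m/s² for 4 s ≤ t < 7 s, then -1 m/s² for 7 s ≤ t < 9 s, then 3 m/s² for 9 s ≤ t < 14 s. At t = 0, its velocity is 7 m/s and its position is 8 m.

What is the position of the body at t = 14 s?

On each constant-a segment, Δv = aΔt and Δx = v₀Δt + ½aΔt²; chain segment to segment.
0–4 s: v starts 7 m/s; Δx = 7·4 + ½·6·4² = 76 m; v ends 31 m/s.
4–7 s: v starts 31 m/s; Δx = 31·3 + ½·1·3² = 97.5 m; v ends 34 m/s.
7–9 s: v starts 34 m/s; Δx = 34·2 + ½·-1·2² = 66 m; v ends 32 m/s.
9–14 s: v starts 32 m/s; Δx = 32·5 + ½·3·5² = 197.5 m; v ends 47 m/s.
x(14) = 8 + Σ Δx = 445 m.

445 m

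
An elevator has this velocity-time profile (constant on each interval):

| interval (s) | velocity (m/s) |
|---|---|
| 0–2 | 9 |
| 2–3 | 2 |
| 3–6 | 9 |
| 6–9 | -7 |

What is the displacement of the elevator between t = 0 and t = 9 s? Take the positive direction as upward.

Displacement is the signed area under the v-t curve.
0–2 s: 9 × 2 = 18 m
2–3 s: 2 × 1 = 2 m
3–6 s: 9 × 3 = 27 m
6–9 s: -7 × 3 = -21 m
Net displacement = 26 m

26 m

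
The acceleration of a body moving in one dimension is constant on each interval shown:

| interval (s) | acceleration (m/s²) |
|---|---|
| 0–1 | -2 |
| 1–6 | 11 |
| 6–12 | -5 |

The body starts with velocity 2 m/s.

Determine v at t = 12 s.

25 m/s

Δv equals the area under the a-t graph; then v = v₀ + Δv.
0–1 s: -2 × 1 = -2 m/s
1–6 s: 11 × 5 = 55 m/s
6–12 s: -5 × 6 = -30 m/s
Δv = 23 m/s, so v(12) = 2 + (23) = 25 m/s.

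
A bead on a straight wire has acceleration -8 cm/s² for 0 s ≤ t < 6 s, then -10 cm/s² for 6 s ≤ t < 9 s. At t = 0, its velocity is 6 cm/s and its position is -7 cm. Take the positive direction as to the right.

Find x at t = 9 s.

-286 cm

On each constant-a segment, Δv = aΔt and Δx = v₀Δt + ½aΔt²; chain segment to segment.
0–6 s: v starts 6 cm/s; Δx = 6·6 + ½·-8·6² = -108 cm; v ends -42 cm/s.
6–9 s: v starts -42 cm/s; Δx = -42·3 + ½·-10·3² = -171 cm; v ends -72 cm/s.
x(9) = -7 + Σ Δx = -286 cm.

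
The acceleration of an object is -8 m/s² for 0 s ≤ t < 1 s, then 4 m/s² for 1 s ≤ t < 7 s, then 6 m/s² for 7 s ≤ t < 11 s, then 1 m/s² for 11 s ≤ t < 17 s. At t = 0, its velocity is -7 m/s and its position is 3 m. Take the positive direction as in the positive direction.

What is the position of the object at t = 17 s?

On each constant-a segment, Δv = aΔt and Δx = v₀Δt + ½aΔt²; chain segment to segment.
0–1 s: v starts -7 m/s; Δx = -7·1 + ½·-8·1² = -11 m; v ends -15 m/s.
1–7 s: v starts -15 m/s; Δx = -15·6 + ½·4·6² = -18 m; v ends 9 m/s.
7–11 s: v starts 9 m/s; Δx = 9·4 + ½·6·4² = 84 m; v ends 33 m/s.
11–17 s: v starts 33 m/s; Δx = 33·6 + ½·1·6² = 216 m; v ends 39 m/s.
x(17) = 3 + Σ Δx = 274 m.

274 m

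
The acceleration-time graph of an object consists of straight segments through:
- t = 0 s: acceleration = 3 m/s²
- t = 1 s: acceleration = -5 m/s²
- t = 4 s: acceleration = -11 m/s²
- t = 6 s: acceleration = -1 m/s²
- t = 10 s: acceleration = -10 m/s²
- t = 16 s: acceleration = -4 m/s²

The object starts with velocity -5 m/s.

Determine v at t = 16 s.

-106 m/s

Δv equals the area under the a-t graph; then v = v₀ + Δv.
0–1 s: ½(3 + -5)(1) = -1 m/s
1–4 s: ½(-5 + -11)(3) = -24 m/s
4–6 s: ½(-11 + -1)(2) = -12 m/s
6–10 s: ½(-1 + -10)(4) = -22 m/s
10–16 s: ½(-10 + -4)(6) = -42 m/s
Δv = -101 m/s, so v(16) = -5 + (-101) = -106 m/s.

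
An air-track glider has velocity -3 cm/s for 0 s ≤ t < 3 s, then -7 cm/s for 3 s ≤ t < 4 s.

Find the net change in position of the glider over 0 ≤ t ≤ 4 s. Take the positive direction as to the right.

-16 cm

Displacement is the signed area under the v-t curve.
0–3 s: -3 × 3 = -9 cm
3–4 s: -7 × 1 = -7 cm
Net displacement = -16 cm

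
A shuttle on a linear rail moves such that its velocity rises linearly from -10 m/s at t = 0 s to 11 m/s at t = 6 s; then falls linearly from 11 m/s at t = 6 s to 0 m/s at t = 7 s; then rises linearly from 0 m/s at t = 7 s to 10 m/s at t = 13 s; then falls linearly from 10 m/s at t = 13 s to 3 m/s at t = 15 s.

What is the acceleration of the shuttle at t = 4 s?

Acceleration is the slope of the v-t graph on 0–6 s: (11 − -10)/(6 − 0) = 3.5 m/s².

3.5 m/s²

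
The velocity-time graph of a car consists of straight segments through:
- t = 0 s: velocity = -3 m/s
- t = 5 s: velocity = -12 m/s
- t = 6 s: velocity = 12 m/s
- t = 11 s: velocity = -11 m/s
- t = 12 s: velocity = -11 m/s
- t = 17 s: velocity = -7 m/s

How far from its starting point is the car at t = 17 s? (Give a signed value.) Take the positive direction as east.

Displacement is the signed area under the v-t curve.
0–5 s: ½(-3 + -12)(5) = -37.5 m
5–6 s: ½(-12 + 12)(1) = 0 m
6–11 s: ½(12 + -11)(5) = 2.5 m
11–12 s: -11 × 1 = -11 m
12–17 s: ½(-11 + -7)(5) = -45 m
Net displacement = -91 m

-91 m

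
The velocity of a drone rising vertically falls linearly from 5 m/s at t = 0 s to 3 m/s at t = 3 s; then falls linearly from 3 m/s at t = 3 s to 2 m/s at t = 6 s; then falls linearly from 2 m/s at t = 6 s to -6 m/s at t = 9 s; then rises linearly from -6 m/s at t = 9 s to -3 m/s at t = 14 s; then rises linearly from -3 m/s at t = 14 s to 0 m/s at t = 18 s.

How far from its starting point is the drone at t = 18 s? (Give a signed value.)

-15 m

Net displacement equals the area under the velocity-time graph (areas below the axis count negative).
0–3 s: ½(5 + 3)(3) = 12 m
3–6 s: ½(3 + 2)(3) = 7.5 m
6–9 s: ½(2 + -6)(3) = -6 m
9–14 s: ½(-6 + -3)(5) = -22.5 m
14–18 s: ½(-3 + 0)(4) = -6 m
Net displacement = -15 m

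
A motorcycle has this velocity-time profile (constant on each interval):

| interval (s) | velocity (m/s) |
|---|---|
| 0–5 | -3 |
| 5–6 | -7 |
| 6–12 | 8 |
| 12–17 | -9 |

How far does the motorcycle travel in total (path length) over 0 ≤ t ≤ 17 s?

115 m

Total distance travelled is ∫|v| dt — sum the magnitudes of each area piece.
0–5 s: |-3| × 5 = 15 m
5–6 s: |-7| × 1 = 7 m
6–12 s: |8| × 6 = 48 m
12–17 s: |-9| × 5 = 45 m
Total distance = 115 m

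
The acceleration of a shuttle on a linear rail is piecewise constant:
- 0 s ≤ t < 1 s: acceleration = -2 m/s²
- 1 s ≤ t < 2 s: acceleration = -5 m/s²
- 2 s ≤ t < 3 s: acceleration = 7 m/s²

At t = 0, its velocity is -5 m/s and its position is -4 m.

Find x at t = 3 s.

On each constant-a segment, Δv = aΔt and Δx = v₀Δt + ½aΔt²; chain segment to segment.
0–1 s: v starts -5 m/s; Δx = -5·1 + ½·-2·1² = -6 m; v ends -7 m/s.
1–2 s: v starts -7 m/s; Δx = -7·1 + ½·-5·1² = -9.5 m; v ends -12 m/s.
2–3 s: v starts -12 m/s; Δx = -12·1 + ½·7·1² = -8.5 m; v ends -5 m/s.
x(3) = -4 + Σ Δx = -28 m.

-28 m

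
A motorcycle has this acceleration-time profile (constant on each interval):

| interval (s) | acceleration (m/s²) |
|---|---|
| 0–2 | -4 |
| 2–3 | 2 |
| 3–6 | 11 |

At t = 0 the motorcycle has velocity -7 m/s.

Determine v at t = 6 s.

20 m/s

Δv equals the area under the a-t graph; then v = v₀ + Δv.
0–2 s: -4 × 2 = -8 m/s
2–3 s: 2 × 1 = 2 m/s
3–6 s: 11 × 3 = 33 m/s
Δv = 27 m/s, so v(6) = -7 + (27) = 20 m/s.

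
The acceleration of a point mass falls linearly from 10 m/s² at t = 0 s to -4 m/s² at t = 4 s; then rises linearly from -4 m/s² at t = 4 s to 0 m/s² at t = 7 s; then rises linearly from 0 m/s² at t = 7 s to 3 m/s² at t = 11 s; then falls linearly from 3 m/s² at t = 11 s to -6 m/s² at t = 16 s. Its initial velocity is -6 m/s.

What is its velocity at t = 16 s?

Δv equals the area under the a-t graph; then v = v₀ + Δv.
0–4 s: ½(10 + -4)(4) = 12 m/s
4–7 s: ½(-4 + 0)(3) = -6 m/s
7–11 s: ½(0 + 3)(4) = 6 m/s
11–16 s: ½(3 + -6)(5) = -7.5 m/s
Δv = 4.5 m/s, so v(16) = -6 + (4.5) = -1.5 m/s.

-1.5 m/s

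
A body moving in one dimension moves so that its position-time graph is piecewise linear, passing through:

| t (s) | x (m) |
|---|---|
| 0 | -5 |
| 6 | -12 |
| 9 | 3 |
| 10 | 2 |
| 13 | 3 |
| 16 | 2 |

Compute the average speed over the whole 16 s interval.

1.5625 m/s

Average speed = (total path length)/(elapsed time); on a piecewise-linear x-t graph the path length is Σ|Δx|.
0–6 s: |Δx| = |-12 − -5| = 7 m
6–9 s: |Δx| = |3 − -12| = 15 m
9–10 s: |Δx| = |2 − 3| = 1 m
10–13 s: |Δx| = |3 − 2| = 1 m
13–16 s: |Δx| = |2 − 3| = 1 m
Total path = 25 m; average speed = 25/16 = 1.5625 m/s.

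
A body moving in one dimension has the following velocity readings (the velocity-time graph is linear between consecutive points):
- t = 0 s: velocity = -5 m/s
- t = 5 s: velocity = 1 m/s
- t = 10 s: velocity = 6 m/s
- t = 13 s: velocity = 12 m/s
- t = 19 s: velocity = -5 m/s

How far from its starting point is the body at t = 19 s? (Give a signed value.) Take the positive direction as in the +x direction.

Net displacement equals the area under the velocity-time graph (areas below the axis count negative).
0–5 s: ½(-5 + 1)(5) = -10 m
5–10 s: ½(1 + 6)(5) = 17.5 m
10–13 s: ½(6 + 12)(3) = 27 m
13–19 s: ½(12 + -5)(6) = 21 m
Net displacement = 55.5 m

55.5 m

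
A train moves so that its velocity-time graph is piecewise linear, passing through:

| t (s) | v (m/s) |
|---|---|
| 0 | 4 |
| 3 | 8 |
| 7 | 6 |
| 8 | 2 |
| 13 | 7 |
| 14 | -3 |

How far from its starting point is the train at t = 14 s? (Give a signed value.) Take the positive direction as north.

Displacement is the signed area under the v-t curve.
0–3 s: ½(4 + 8)(3) = 18 m
3–7 s: ½(8 + 6)(4) = 28 m
7–8 s: ½(6 + 2)(1) = 4 m
8–13 s: ½(2 + 7)(5) = 22.5 m
13–14 s: ½(7 + -3)(1) = 2 m
Net displacement = 74.5 m

74.5 m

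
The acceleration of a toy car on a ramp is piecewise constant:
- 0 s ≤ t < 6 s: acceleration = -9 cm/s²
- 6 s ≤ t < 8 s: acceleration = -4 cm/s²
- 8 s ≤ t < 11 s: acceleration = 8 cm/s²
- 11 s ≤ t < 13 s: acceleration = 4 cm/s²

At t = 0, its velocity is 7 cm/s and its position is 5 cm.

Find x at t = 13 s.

On each constant-a segment, Δv = aΔt and Δx = v₀Δt + ½aΔt²; chain segment to segment.
0–6 s: v starts 7 cm/s; Δx = 7·6 + ½·-9·6² = -120 cm; v ends -47 cm/s.
6–8 s: v starts -47 cm/s; Δx = -47·2 + ½·-4·2² = -102 cm; v ends -55 cm/s.
8–11 s: v starts -55 cm/s; Δx = -55·3 + ½·8·3² = -129 cm; v ends -31 cm/s.
11–13 s: v starts -31 cm/s; Δx = -31·2 + ½·4·2² = -54 cm; v ends -23 cm/s.
x(13) = 5 + Σ Δx = -400 cm.

-400 cm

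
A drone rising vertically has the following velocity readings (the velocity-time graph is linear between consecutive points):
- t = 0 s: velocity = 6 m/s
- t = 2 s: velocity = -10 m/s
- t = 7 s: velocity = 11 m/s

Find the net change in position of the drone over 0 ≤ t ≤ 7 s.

Displacement is the signed area under the v-t curve.
0–2 s: ½(6 + -10)(2) = -4 m
2–7 s: ½(-10 + 11)(5) = 2.5 m
Net displacement = -1.5 m

-1.5 m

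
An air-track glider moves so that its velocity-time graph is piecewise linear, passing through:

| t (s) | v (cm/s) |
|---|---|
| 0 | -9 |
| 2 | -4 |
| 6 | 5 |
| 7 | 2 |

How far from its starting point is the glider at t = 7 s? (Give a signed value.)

Displacement is the signed area under the v-t curve.
0–2 s: ½(-9 + -4)(2) = -13 cm
2–6 s: ½(-4 + 5)(4) = 2 cm
6–7 s: ½(5 + 2)(1) = 3.5 cm
Net displacement = -7.5 cm

-7.5 cm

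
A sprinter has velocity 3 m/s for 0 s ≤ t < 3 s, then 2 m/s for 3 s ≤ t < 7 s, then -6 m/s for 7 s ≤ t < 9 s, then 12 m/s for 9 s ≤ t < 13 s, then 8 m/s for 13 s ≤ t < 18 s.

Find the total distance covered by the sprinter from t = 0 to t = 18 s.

Distance (not displacement) is the total path length: add the absolute areas under v-t.
0–3 s: |3| × 3 = 9 m
3–7 s: |2| × 4 = 8 m
7–9 s: |-6| × 2 = 12 m
9–13 s: |12| × 4 = 48 m
13–18 s: |8| × 5 = 40 m
Total distance = 117 m

117 m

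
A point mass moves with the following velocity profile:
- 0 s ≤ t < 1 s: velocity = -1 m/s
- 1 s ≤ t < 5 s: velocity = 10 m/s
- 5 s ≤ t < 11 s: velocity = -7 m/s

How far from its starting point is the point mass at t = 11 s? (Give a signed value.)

-3 m

Net displacement equals the area under the velocity-time graph (areas below the axis count negative).
0–1 s: -1 × 1 = -1 m
1–5 s: 10 × 4 = 40 m
5–11 s: -7 × 6 = -42 m
Net displacement = -3 m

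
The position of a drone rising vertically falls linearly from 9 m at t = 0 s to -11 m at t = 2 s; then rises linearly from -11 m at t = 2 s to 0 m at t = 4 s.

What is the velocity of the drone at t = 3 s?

Velocity is the slope of the x-t graph on 2–4 s: (0 − -11)/(4 − 2) = 5.5 m/s.

5.5 m/s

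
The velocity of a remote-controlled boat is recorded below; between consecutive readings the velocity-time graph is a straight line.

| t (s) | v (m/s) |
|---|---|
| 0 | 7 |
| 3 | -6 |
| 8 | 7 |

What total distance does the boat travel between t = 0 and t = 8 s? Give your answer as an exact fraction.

Distance (not displacement) is the total path length: add the absolute areas under v-t.
0–3 s: v = 0 at t = 21/13 s; triangle areas 147/26 + 54/13 = 255/26 m
3–8 s: v = 0 at t = 69/13 s; triangle areas 90/13 + 245/26 = 425/26 m
Total distance = 340/13 m

340/13 m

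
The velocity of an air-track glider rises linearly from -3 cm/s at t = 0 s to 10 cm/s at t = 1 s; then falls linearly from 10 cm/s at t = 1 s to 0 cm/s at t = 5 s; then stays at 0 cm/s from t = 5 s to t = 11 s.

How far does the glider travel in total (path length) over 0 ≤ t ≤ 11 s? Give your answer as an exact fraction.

Total distance travelled is ∫|v| dt — sum the magnitudes of each area piece.
0–1 s: v = 0 at t = 3/13 s; triangle areas 9/26 + 50/13 = 109/26 cm
1–5 s: |½(10 + 0)(4)| = 20 cm
5–11 s: |0| × 6 = 0 cm
Total distance = 629/26 cm

629/26 cm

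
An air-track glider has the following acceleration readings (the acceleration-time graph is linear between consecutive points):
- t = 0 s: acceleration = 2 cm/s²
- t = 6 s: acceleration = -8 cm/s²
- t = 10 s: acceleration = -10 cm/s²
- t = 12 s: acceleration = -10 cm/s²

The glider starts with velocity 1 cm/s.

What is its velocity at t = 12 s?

-73 cm/s

Δv equals the area under the a-t graph; then v = v₀ + Δv.
0–6 s: ½(2 + -8)(6) = -18 cm/s
6–10 s: ½(-8 + -10)(4) = -36 cm/s
10–12 s: -10 × 2 = -20 cm/s
Δv = -74 cm/s, so v(12) = 1 + (-74) = -73 cm/s.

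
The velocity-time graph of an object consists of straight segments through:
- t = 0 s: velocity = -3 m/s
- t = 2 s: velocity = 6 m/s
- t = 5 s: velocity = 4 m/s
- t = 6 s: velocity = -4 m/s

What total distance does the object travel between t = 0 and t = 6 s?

Total distance travelled is ∫|v| dt — sum the magnitudes of each area piece.
0–2 s: v = 0 at t = 2/3 s; triangle areas 1 + 4 = 5 m
2–5 s: |½(6 + 4)(3)| = 15 m
5–6 s: v = 0 at t = 5.5 s; triangle areas 1 + 1 = 2 m
Total distance = 22 m

22 m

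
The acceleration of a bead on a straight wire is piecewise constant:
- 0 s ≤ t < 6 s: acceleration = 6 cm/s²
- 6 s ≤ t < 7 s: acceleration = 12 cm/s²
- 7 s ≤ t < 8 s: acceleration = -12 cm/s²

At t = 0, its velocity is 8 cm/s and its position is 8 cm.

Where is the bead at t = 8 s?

264 cm

On each constant-a segment, Δv = aΔt and Δx = v₀Δt + ½aΔt²; chain segment to segment.
0–6 s: v starts 8 cm/s; Δx = 8·6 + ½·6·6² = 156 cm; v ends 44 cm/s.
6–7 s: v starts 44 cm/s; Δx = 44·1 + ½·12·1² = 50 cm; v ends 56 cm/s.
7–8 s: v starts 56 cm/s; Δx = 56·1 + ½·-12·1² = 50 cm; v ends 44 cm/s.
x(8) = 8 + Σ Δx = 264 cm.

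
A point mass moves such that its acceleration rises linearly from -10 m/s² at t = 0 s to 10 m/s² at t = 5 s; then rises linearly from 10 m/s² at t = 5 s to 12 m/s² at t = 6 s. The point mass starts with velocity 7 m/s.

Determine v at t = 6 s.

Δv equals the area under the a-t graph; then v = v₀ + Δv.
0–5 s: ½(-10 + 10)(5) = 0 m/s
5–6 s: ½(10 + 12)(1) = 11 m/s
Δv = 11 m/s, so v(6) = 7 + (11) = 18 m/s.

18 m/s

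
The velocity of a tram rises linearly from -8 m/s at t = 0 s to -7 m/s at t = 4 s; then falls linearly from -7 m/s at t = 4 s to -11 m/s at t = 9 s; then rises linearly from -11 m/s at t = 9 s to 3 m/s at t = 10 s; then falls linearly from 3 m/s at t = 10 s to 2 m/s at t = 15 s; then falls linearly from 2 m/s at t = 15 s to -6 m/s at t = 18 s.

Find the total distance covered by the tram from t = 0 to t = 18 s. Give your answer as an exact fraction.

1395/14 m

Total distance travelled is ∫|v| dt — sum the magnitudes of each area piece.
0–4 s: |½(-8 + -7)(4)| = 30 m
4–9 s: |½(-7 + -11)(5)| = 45 m
9–10 s: v = 0 at t = 137/14 s; triangle areas 121/28 + 9/28 = 65/14 m
10–15 s: |½(3 + 2)(5)| = 12.5 m
15–18 s: v = 0 at t = 15.75 s; triangle areas 0.75 + 6.75 = 7.5 m
Total distance = 1395/14 m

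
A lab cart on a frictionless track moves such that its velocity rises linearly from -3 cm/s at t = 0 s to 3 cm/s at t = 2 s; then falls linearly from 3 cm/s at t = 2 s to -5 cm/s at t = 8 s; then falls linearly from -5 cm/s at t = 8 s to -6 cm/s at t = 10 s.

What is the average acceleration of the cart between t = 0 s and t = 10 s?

Average acceleration = Δv/Δt = (-6 − -3)/(10 − 0) = -0.3 cm/s².

-0.3 cm/s²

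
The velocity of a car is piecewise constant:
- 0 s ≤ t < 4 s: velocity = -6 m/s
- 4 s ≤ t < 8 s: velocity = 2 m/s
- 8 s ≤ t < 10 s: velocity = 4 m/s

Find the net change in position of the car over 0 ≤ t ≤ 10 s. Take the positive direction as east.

Net displacement equals the area under the velocity-time graph (areas below the axis count negative).
0–4 s: -6 × 4 = -24 m
4–8 s: 2 × 4 = 8 m
8–10 s: 4 × 2 = 8 m
Net displacement = -8 m

-8 m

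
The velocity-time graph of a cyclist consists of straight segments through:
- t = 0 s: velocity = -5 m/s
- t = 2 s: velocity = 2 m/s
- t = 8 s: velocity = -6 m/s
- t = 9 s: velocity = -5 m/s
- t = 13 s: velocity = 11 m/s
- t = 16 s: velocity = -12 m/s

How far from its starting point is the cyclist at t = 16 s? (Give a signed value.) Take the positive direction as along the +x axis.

-10 m

Net displacement equals the area under the velocity-time graph (areas below the axis count negative).
0–2 s: ½(-5 + 2)(2) = -3 m
2–8 s: ½(2 + -6)(6) = -12 m
8–9 s: ½(-6 + -5)(1) = -5.5 m
9–13 s: ½(-5 + 11)(4) = 12 m
13–16 s: ½(11 + -12)(3) = -1.5 m
Net displacement = -10 m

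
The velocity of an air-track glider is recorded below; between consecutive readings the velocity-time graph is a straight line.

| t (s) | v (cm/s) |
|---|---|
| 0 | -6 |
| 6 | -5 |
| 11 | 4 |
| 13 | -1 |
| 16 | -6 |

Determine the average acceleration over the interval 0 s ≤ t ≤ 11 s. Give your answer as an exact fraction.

Average acceleration = Δv/Δt = (4 − -6)/(11 − 0) = 10/11 cm/s².

10/11 cm/s²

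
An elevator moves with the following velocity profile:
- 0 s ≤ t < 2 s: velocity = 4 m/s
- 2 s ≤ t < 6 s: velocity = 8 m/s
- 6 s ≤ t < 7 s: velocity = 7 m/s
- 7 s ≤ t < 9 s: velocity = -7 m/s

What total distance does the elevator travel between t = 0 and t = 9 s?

61 m

Total distance travelled is ∫|v| dt — sum the magnitudes of each area piece.
0–2 s: |4| × 2 = 8 m
2–6 s: |8| × 4 = 32 m
6–7 s: |7| × 1 = 7 m
7–9 s: |-7| × 2 = 14 m
Total distance = 61 m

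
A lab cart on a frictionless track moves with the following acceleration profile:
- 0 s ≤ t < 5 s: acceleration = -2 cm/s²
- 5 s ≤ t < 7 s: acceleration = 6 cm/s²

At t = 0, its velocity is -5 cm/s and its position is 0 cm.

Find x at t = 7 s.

On each constant-a segment, Δv = aΔt and Δx = v₀Δt + ½aΔt²; chain segment to segment.
0–5 s: v starts -5 cm/s; Δx = -5·5 + ½·-2·5² = -50 cm; v ends -15 cm/s.
5–7 s: v starts -15 cm/s; Δx = -15·2 + ½·6·2² = -18 cm; v ends -3 cm/s.
x(7) = 0 + Σ Δx = -68 cm.

-68 cm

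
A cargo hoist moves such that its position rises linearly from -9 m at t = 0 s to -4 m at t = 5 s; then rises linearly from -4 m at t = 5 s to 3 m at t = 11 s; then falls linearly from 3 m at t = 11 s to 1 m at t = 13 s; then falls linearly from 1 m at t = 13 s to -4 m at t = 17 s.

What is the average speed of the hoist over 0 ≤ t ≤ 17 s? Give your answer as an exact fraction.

Average speed = (total path length)/(elapsed time); on a piecewise-linear x-t graph the path length is Σ|Δx|.
0–5 s: |Δx| = |-4 − -9| = 5 m
5–11 s: |Δx| = |3 − -4| = 7 m
11–13 s: |Δx| = |1 − 3| = 2 m
13–17 s: |Δx| = |-4 − 1| = 5 m
Total path = 19 m; average speed = 19/17 = 19/17 m/s.

19/17 m/s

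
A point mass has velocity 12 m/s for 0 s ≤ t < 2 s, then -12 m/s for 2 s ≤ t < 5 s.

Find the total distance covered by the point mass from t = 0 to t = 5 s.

60 m

Total distance travelled is ∫|v| dt — sum the magnitudes of each area piece.
0–2 s: |12| × 2 = 24 m
2–5 s: |-12| × 3 = 36 m
Total distance = 60 m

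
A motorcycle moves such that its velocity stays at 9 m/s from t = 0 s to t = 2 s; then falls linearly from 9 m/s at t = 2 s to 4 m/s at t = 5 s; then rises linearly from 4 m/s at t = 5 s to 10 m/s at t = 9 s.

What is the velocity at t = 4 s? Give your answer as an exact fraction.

17/3 m/s

On 2–5 s the graph is linear from 9 to 4 m/s: v(4) = 9 + (4 − 9)·(4 − 2)/(5 − 2) = 17/3 m/s.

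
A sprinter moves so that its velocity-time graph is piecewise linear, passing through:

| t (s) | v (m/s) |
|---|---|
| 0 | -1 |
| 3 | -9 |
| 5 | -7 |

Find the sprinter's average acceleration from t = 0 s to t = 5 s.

-1.2 m/s²

Average acceleration = Δv/Δt = (-7 − -1)/(5 − 0) = -1.2 m/s².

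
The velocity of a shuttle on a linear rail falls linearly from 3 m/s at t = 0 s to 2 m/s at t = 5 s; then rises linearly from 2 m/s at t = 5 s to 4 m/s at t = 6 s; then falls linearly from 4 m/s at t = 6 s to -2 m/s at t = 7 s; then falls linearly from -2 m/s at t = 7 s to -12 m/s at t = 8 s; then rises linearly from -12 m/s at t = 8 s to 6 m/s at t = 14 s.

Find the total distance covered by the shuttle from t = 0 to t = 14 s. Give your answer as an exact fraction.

325/6 m

Distance (not displacement) is the total path length: add the absolute areas under v-t.
0–5 s: |½(3 + 2)(5)| = 12.5 m
5–6 s: |½(2 + 4)(1)| = 3 m
6–7 s: v = 0 at t = 20/3 s; triangle areas 4/3 + 1/3 = 5/3 m
7–8 s: |½(-2 + -12)(1)| = 7 m
8–14 s: v = 0 at t = 12 s; triangle areas 24 + 6 = 30 m
Total distance = 325/6 m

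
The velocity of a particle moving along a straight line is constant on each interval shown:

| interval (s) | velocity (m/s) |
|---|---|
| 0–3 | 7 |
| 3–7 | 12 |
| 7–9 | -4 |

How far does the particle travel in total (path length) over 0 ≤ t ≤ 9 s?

Distance (not displacement) is the total path length: add the absolute areas under v-t.
0–3 s: |7| × 3 = 21 m
3–7 s: |12| × 4 = 48 m
7–9 s: |-4| × 2 = 8 m
Total distance = 77 m

77 m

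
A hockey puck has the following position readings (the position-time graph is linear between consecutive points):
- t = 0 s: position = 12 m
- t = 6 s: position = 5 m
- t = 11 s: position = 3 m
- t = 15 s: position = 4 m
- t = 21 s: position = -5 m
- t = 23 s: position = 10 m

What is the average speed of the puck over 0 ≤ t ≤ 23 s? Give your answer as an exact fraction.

34/23 m/s

Average speed = (total path length)/(elapsed time); on a piecewise-linear x-t graph the path length is Σ|Δx|.
0–6 s: |Δx| = |5 − 12| = 7 m
6–11 s: |Δx| = |3 − 5| = 2 m
11–15 s: |Δx| = |4 − 3| = 1 m
15–21 s: |Δx| = |-5 − 4| = 9 m
21–23 s: |Δx| = |10 − -5| = 15 m
Total path = 34 m; average speed = 34/23 = 34/23 m/s.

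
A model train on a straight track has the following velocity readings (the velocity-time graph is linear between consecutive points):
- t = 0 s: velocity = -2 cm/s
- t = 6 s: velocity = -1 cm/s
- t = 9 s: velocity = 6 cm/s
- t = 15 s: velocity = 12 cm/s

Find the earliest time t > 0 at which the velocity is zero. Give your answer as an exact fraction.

v changes sign on 6–9 s (from -1 to 6); the graph is linear there, so v = 0 at t = 6 + (1)·(9 − 6)/(6 − -1) = 45/7 s.

t = 45/7 s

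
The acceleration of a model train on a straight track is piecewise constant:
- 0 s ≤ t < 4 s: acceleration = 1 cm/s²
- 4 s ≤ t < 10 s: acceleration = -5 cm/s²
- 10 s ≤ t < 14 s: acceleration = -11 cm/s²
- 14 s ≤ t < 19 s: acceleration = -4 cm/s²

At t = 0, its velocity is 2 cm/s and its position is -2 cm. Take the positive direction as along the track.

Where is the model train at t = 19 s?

-614 cm

On each constant-a segment, Δv = aΔt and Δx = v₀Δt + ½aΔt²; chain segment to segment.
0–4 s: v starts 2 cm/s; Δx = 2·4 + ½·1·4² = 16 cm; v ends 6 cm/s.
4–10 s: v starts 6 cm/s; Δx = 6·6 + ½·-5·6² = -54 cm; v ends -24 cm/s.
10–14 s: v starts -24 cm/s; Δx = -24·4 + ½·-11·4² = -184 cm; v ends -68 cm/s.
14–19 s: v starts -68 cm/s; Δx = -68·5 + ½·-4·5² = -390 cm; v ends -88 cm/s.
x(19) = -2 + Σ Δx = -614 cm.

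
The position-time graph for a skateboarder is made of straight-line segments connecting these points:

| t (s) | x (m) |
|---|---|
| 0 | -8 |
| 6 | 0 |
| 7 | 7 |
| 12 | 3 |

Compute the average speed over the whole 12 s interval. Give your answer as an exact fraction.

Average speed = (total path length)/(elapsed time); on a piecewise-linear x-t graph the path length is Σ|Δx|.
0–6 s: |Δx| = |0 − -8| = 8 m
6–7 s: |Δx| = |7 − 0| = 7 m
7–12 s: |Δx| = |3 − 7| = 4 m
Total path = 19 m; average speed = 19/12 = 19/12 m/s.

19/12 m/s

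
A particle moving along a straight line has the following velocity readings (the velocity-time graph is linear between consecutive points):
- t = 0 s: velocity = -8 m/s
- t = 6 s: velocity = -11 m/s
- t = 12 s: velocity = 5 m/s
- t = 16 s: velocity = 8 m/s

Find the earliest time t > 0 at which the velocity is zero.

v changes sign on 6–12 s (from -11 to 5); the graph is linear there, so v = 0 at t = 6 + (11)·(12 − 6)/(5 − -11) = 10.125 s.

t = 10.125 s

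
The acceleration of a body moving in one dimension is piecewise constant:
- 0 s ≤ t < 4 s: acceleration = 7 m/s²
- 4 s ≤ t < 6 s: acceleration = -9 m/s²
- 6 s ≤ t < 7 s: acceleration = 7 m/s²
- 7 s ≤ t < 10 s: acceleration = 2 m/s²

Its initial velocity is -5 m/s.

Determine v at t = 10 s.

18 m/s

Δv equals the area under the a-t graph; then v = v₀ + Δv.
0–4 s: 7 × 4 = 28 m/s
4–6 s: -9 × 2 = -18 m/s
6–7 s: 7 × 1 = 7 m/s
7–10 s: 2 × 3 = 6 m/s
Δv = 23 m/s, so v(10) = -5 + (23) = 18 m/s.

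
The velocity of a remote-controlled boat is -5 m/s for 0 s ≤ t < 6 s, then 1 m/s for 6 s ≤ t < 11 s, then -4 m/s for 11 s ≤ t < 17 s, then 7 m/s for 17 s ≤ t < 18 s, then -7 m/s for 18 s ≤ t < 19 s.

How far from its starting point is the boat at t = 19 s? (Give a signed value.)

-49 m

Displacement is the signed area under the v-t curve.
0–6 s: -5 × 6 = -30 m
6–11 s: 1 × 5 = 5 m
11–17 s: -4 × 6 = -24 m
17–18 s: 7 × 1 = 7 m
18–19 s: -7 × 1 = -7 m
Net displacement = -49 m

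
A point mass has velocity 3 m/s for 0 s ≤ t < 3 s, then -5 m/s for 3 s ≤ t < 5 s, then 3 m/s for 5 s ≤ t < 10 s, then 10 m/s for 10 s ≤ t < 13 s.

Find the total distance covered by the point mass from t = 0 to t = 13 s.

Total distance travelled is ∫|v| dt — sum the magnitudes of each area piece.
0–3 s: |3| × 3 = 9 m
3–5 s: |-5| × 2 = 10 m
5–10 s: |3| × 5 = 15 m
10–13 s: |10| × 3 = 30 m
Total distance = 64 m

64 m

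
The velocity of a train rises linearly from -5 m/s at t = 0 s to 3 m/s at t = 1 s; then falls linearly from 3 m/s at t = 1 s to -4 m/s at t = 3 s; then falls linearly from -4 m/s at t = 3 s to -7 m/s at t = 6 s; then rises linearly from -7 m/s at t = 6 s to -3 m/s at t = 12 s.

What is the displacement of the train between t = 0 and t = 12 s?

Displacement is the signed area under the v-t curve.
0–1 s: ½(-5 + 3)(1) = -1 m
1–3 s: ½(3 + -4)(2) = -1 m
3–6 s: ½(-4 + -7)(3) = -16.5 m
6–12 s: ½(-7 + -3)(6) = -30 m
Net displacement = -48.5 m

-48.5 m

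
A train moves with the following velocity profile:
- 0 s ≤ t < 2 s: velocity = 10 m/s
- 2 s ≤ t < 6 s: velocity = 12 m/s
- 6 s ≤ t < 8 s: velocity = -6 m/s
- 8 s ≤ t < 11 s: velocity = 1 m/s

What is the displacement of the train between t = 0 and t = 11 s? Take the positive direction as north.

59 m

Displacement is the signed area under the v-t curve.
0–2 s: 10 × 2 = 20 m
2–6 s: 12 × 4 = 48 m
6–8 s: -6 × 2 = -12 m
8–11 s: 1 × 3 = 3 m
Net displacement = 59 m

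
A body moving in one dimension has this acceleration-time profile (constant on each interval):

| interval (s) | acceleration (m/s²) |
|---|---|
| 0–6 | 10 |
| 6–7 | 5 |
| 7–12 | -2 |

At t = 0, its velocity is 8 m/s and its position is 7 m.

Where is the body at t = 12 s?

645.5 m

On each constant-a segment, Δv = aΔt and Δx = v₀Δt + ½aΔt²; chain segment to segment.
0–6 s: v starts 8 m/s; Δx = 8·6 + ½·10·6² = 228 m; v ends 68 m/s.
6–7 s: v starts 68 m/s; Δx = 68·1 + ½·5·1² = 70.5 m; v ends 73 m/s.
7–12 s: v starts 73 m/s; Δx = 73·5 + ½·-2·5² = 340 m; v ends 63 m/s.
x(12) = 7 + Σ Δx = 645.5 m.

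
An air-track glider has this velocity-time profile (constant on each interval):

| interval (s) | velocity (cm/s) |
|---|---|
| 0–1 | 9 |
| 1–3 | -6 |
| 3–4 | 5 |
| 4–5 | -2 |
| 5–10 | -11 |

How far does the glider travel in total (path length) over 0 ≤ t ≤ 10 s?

83 cm

Total distance travelled is ∫|v| dt — sum the magnitudes of each area piece.
0–1 s: |9| × 1 = 9 cm
1–3 s: |-6| × 2 = 12 cm
3–4 s: |5| × 1 = 5 cm
4–5 s: |-2| × 1 = 2 cm
5–10 s: |-11| × 5 = 55 cm
Total distance = 83 cm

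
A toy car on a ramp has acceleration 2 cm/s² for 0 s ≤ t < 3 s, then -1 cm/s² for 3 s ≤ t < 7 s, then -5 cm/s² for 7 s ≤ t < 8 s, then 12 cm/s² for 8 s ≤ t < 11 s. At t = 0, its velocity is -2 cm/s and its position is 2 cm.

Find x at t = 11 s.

49.5 cm

On each constant-a segment, Δv = aΔt and Δx = v₀Δt + ½aΔt²; chain segment to segment.
0–3 s: v starts -2 cm/s; Δx = -2·3 + ½·2·3² = 3 cm; v ends 4 cm/s.
3–7 s: v starts 4 cm/s; Δx = 4·4 + ½·-1·4² = 8 cm; v ends 0 cm/s.
7–8 s: v starts 0 cm/s; Δx = 0·1 + ½·-5·1² = -2.5 cm; v ends -5 cm/s.
8–11 s: v starts -5 cm/s; Δx = -5·3 + ½·12·3² = 39 cm; v ends 31 cm/s.
x(11) = 2 + Σ Δx = 49.5 cm.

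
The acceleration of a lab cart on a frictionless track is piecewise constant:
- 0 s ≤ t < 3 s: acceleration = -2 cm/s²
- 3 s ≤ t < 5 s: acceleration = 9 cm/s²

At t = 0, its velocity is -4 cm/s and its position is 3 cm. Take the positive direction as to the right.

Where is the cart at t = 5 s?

On each constant-a segment, Δv = aΔt and Δx = v₀Δt + ½aΔt²; chain segment to segment.
0–3 s: v starts -4 cm/s; Δx = -4·3 + ½·-2·3² = -21 cm; v ends -10 cm/s.
3–5 s: v starts -10 cm/s; Δx = -10·2 + ½·9·2² = -2 cm; v ends 8 cm/s.
x(5) = 3 + Σ Δx = -20 cm.

-20 cm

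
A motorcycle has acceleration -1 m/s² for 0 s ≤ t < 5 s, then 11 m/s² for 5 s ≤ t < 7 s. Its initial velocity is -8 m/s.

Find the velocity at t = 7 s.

9 m/s

Δv equals the area under the a-t graph; then v = v₀ + Δv.
0–5 s: -1 × 5 = -5 m/s
5–7 s: 11 × 2 = 22 m/s
Δv = 17 m/s, so v(7) = -8 + (17) = 9 m/s.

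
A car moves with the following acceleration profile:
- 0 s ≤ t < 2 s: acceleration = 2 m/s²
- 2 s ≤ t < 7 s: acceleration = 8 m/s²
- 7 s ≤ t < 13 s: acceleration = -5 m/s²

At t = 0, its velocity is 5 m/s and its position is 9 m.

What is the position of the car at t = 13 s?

On each constant-a segment, Δv = aΔt and Δx = v₀Δt + ½aΔt²; chain segment to segment.
0–2 s: v starts 5 m/s; Δx = 5·2 + ½·2·2² = 14 m; v ends 9 m/s.
2–7 s: v starts 9 m/s; Δx = 9·5 + ½·8·5² = 145 m; v ends 49 m/s.
7–13 s: v starts 49 m/s; Δx = 49·6 + ½·-5·6² = 204 m; v ends 19 m/s.
x(13) = 9 + Σ Δx = 372 m.

372 m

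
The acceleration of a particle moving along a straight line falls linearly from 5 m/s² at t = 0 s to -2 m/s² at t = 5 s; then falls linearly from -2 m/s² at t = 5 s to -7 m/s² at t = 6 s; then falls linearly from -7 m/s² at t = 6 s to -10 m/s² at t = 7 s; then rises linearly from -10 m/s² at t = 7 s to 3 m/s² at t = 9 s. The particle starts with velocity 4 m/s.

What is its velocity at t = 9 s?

-8.5 m/s

Δv equals the area under the a-t graph; then v = v₀ + Δv.
0–5 s: ½(5 + -2)(5) = 7.5 m/s
5–6 s: ½(-2 + -7)(1) = -4.5 m/s
6–7 s: ½(-7 + -10)(1) = -8.5 m/s
7–9 s: ½(-10 + 3)(2) = -7 m/s
Δv = -12.5 m/s, so v(9) = 4 + (-12.5) = -8.5 m/s.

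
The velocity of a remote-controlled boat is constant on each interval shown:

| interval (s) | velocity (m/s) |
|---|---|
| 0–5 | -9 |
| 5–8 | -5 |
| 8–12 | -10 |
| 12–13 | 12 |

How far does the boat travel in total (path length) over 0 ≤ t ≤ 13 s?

112 m

Total distance travelled is ∫|v| dt — sum the magnitudes of each area piece.
0–5 s: |-9| × 5 = 45 m
5–8 s: |-5| × 3 = 15 m
8–12 s: |-10| × 4 = 40 m
12–13 s: |12| × 1 = 12 m
Total distance = 112 m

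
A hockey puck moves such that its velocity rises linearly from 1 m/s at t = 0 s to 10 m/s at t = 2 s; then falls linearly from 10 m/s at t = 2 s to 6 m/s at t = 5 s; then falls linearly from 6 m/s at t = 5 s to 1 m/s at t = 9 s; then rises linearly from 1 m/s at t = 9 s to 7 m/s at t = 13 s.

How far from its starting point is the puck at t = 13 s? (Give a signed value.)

65 m

Displacement is the signed area under the v-t curve.
0–2 s: ½(1 + 10)(2) = 11 m
2–5 s: ½(10 + 6)(3) = 24 m
5–9 s: ½(6 + 1)(4) = 14 m
9–13 s: ½(1 + 7)(4) = 16 m
Net displacement = 65 m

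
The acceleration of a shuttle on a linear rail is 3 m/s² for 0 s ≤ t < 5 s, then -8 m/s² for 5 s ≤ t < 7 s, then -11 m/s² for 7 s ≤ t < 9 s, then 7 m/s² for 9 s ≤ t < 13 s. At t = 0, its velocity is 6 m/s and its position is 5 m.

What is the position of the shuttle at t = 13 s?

74.5 m

On each constant-a segment, Δv = aΔt and Δx = v₀Δt + ½aΔt²; chain segment to segment.
0–5 s: v starts 6 m/s; Δx = 6·5 + ½·3·5² = 67.5 m; v ends 21 m/s.
5–7 s: v starts 21 m/s; Δx = 21·2 + ½·-8·2² = 26 m; v ends 5 m/s.
7–9 s: v starts 5 m/s; Δx = 5·2 + ½·-11·2² = -12 m; v ends -17 m/s.
9–13 s: v starts -17 m/s; Δx = -17·4 + ½·7·4² = -12 m; v ends 11 m/s.
x(13) = 5 + Σ Δx = 74.5 m.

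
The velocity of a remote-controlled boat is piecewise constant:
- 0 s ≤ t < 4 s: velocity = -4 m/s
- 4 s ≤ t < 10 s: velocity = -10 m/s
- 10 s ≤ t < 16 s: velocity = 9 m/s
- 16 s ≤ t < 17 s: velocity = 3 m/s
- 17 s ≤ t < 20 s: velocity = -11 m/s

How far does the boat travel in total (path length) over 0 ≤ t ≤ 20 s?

Distance (not displacement) is the total path length: add the absolute areas under v-t.
0–4 s: |-4| × 4 = 16 m
4–10 s: |-10| × 6 = 60 m
10–16 s: |9| × 6 = 54 m
16–17 s: |3| × 1 = 3 m
17–20 s: |-11| × 3 = 33 m
Total distance = 166 m

166 m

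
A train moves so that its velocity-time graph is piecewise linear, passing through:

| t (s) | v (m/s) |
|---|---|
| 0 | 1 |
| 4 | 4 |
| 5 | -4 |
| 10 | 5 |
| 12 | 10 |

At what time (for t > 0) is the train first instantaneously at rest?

t = 4.5 s

v changes sign on 4–5 s (from 4 to -4); the graph is linear there, so v = 0 at t = 4 + (-4)·(5 − 4)/(-4 − 4) = 4.5 s.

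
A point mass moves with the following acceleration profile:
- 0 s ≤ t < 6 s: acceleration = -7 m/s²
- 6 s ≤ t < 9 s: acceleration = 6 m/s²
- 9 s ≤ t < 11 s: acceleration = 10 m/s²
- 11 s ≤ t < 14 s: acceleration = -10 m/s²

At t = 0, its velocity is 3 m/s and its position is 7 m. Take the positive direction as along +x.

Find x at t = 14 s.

-261 m

On each constant-a segment, Δv = aΔt and Δx = v₀Δt + ½aΔt²; chain segment to segment.
0–6 s: v starts 3 m/s; Δx = 3·6 + ½·-7·6² = -108 m; v ends -39 m/s.
6–9 s: v starts -39 m/s; Δx = -39·3 + ½·6·3² = -90 m; v ends -21 m/s.
9–11 s: v starts -21 m/s; Δx = -21·2 + ½·10·2² = -22 m; v ends -1 m/s.
11–14 s: v starts -1 m/s; Δx = -1·3 + ½·-10·3² = -48 m; v ends -31 m/s.
x(14) = 7 + Σ Δx = -261 m.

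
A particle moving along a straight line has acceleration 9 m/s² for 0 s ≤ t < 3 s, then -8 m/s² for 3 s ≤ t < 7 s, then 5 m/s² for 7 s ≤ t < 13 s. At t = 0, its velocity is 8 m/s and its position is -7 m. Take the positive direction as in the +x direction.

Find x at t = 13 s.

On each constant-a segment, Δv = aΔt and Δx = v₀Δt + ½aΔt²; chain segment to segment.
0–3 s: v starts 8 m/s; Δx = 8·3 + ½·9·3² = 64.5 m; v ends 35 m/s.
3–7 s: v starts 35 m/s; Δx = 35·4 + ½·-8·4² = 76 m; v ends 3 m/s.
7–13 s: v starts 3 m/s; Δx = 3·6 + ½·5·6² = 108 m; v ends 33 m/s.
x(13) = -7 + Σ Δx = 241.5 m.

241.5 m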